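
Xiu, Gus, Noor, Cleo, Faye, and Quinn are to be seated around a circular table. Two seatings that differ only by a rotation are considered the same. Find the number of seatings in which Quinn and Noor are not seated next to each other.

72

Without the restriction there are (5)! = 120 seatings.
Those with Quinn next to Noor: fuse the pair into one unit and seat 5 units around a circle — 2·(4)! = 48.
Subtracting, 120 − 48 = 72.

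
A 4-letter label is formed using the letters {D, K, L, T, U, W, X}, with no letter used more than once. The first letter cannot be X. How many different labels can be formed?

720

The first letter has 7−1 = 6 choices (anything except X).
The remaining 3 letters are filled from the other 6 symbols without repetition: 6 × 5 × 4 = 120.
Total: 6 × 120 = 720.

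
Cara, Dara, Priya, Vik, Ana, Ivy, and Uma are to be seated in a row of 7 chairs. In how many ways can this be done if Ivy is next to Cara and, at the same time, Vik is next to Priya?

Treat {Ivy,Cara} as one block (2 orders) and {Vik,Priya} as another (2 orders).
That leaves 5 units to arrange: 2 × 2 × 5! = 4 × 120 = 480.

480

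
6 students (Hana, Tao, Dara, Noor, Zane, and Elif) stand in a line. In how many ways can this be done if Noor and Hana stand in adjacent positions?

Glue Noor and Hana into one block (2 internal orders), leaving 5 units to arrange in a row.
That gives 2 × 5! = 2 × 120 = 240.

240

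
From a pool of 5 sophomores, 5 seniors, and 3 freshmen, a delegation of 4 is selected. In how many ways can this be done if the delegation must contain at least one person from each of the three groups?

Total 4-person selections from all 13: C(13,4) = 715.
Subtract selections that omit an entire group: no sophomores → C(8,4) = 70; no seniors → C(8,4) = 70; no freshmen → C(10,4) = 210.
Add back selections omitting two groups (i.e. drawn from a single group): C(5,4) + C(5,4) + C(3,4) = 10.
By inclusion–exclusion: 715 − 350 + 10 = 375.

375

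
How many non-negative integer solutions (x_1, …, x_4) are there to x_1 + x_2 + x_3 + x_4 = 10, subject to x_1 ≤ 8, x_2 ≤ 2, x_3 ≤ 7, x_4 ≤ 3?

88

By stars and bars, unrestricted non-negative solutions to x_1+…+x_4 = 10 number C(10+3,3) = 286.
Subtract solutions that violate a single cap (substitute x_i' = x_i − (cap_i+1)): x_1 ≥ 9 gives C(4,3) = 4; x_2 ≥ 3 gives C(10,3) = 120; x_3 ≥ 8 gives C(5,3) = 10; x_4 ≥ 4 gives C(9,3) = 84. Together 218.
Add back pairs where two caps are both exceeded: 0 + 0 + 0 + 0 + 20 + 0 = 20.
By inclusion–exclusion the count is 286 − 218 + 20 = 88.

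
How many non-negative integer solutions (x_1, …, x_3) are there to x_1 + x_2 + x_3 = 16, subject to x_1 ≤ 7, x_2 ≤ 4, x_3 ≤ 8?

By stars and bars, unrestricted non-negative solutions to x_1+…+x_3 = 16 number C(16+2,2) = 153.
Subtract solutions that violate a single cap (substitute x_i' = x_i − (cap_i+1)): x_1 ≥ 8 gives C(10,2) = 45; x_2 ≥ 5 gives C(13,2) = 78; x_3 ≥ 9 gives C(9,2) = 36. Together 159.
Add back pairs where two caps are both exceeded: 10 + 0 + 6 = 16.
By inclusion–exclusion the count is 153 − 159 + 16 = 10.

10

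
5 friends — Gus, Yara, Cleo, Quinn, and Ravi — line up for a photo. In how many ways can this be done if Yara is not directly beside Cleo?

72

Of the 5! = 120 arrangements, those with Yara and Cleo adjacent number 2 × 4! = 48 (treat the pair as a block with 2 internal orders).
So 120 − 48 = 72 arrangements keep them apart.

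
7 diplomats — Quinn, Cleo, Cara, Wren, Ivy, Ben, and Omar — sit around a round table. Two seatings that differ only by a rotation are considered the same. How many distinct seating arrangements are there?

720

Seat Quinn anywhere (absorbing the rotational symmetry), then permute the other 6: (6)! = 720.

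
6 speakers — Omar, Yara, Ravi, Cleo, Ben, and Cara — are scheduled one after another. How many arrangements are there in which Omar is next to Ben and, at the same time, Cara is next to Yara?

Treat {Omar,Ben} as one block (2 orders) and {Cara,Yara} as another (2 orders).
That leaves 4 units to arrange: 2 × 2 × 4! = 4 × 24 = 96.

96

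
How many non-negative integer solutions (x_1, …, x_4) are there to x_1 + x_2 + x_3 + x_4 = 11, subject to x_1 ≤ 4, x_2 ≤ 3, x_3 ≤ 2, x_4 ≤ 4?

By stars and bars, unrestricted non-negative solutions to x_1+…+x_4 = 11 number C(11+3,3) = 364.
Subtract solutions that violate a single cap (substitute x_i' = x_i − (cap_i+1)): x_1 ≥ 5 gives C(9,3) = 84; x_2 ≥ 4 gives C(10,3) = 120; x_3 ≥ 3 gives C(11,3) = 165; x_4 ≥ 5 gives C(9,3) = 84. Together 453.
Add back pairs where two caps are both exceeded: 10 + 20 + 4 + 35 + 10 + 20 = 99.
By inclusion–exclusion the count is 364 − 453 + 99 = 10.

10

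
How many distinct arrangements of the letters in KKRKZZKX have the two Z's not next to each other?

630

Total arrangements of KKRKZZKX: 8!/(4!·2!) = 840.
If the two Z's are adjacent, glue them into one block, leaving 7 items to arrange: (7)!/(4!) = 210 ways.
Hence 840 − 210 = 630.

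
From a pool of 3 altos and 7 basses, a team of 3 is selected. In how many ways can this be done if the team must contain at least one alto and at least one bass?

84

With no constraint there are C(10,3) = 120 possible selections.
Selections missing a whole group: no altos → C(7,3) = 35; no basses → C(3,3) = 1.
Both groups omitted at once is impossible, so 120 − 36 = 84.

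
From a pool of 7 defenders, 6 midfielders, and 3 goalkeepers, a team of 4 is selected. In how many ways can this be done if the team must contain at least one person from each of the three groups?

With no constraint there are C(16,4) = 1820 possible selections.
Subtract selections that omit an entire group: no defenders → C(9,4) = 126; no midfielders → C(10,4) = 210; no goalkeepers → C(13,4) = 715.
Add back selections omitting two groups (i.e. drawn from a single group): C(7,4) + C(6,4) + C(3,4) = 50.
By inclusion–exclusion: 1820 − 1051 + 50 = 819.

819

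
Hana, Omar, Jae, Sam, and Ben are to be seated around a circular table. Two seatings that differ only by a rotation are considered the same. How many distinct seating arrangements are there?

24

Seat Hana anywhere (absorbing the rotational symmetry), then permute the other 4: (4)! = 24.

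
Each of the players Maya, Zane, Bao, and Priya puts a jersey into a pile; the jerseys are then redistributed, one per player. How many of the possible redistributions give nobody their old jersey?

9

Count assignments avoiding every fixed point. For any j of the 4 players fixed to their old jersey, the other 4−j can be arranged in (4−j)! ways.
By inclusion–exclusion this is Σ_{j=0}^{4} (−1)^j C(4,j)·(4−j)!.
Computing: 24 − 24 + 12 − 4 + 1 = 9.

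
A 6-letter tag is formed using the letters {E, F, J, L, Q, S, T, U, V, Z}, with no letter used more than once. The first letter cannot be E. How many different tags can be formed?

136080

The first letter has 10−1 = 9 choices (anything except E).
The remaining 5 letters are filled from the other 9 symbols without repetition: 9 × 8 × 7 × 6 × 5 = 15120.
Total: 9 × 15120 = 136080.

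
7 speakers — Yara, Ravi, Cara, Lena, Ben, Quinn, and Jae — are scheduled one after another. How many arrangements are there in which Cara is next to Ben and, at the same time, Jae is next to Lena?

480

Treat {Cara,Ben} as one block (2 orders) and {Jae,Lena} as another (2 orders).
That leaves 5 units to arrange: 2 × 2 × 5! = 4 × 120 = 480.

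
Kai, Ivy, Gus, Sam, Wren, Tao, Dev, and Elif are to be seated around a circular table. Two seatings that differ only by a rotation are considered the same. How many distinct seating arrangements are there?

Seat Kai anywhere (absorbing the rotational symmetry), then permute the other 7: (7)! = 5040.

5040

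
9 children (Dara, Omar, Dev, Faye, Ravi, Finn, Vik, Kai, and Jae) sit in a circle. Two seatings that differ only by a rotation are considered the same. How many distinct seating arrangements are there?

40320

Fix one person's seat to break rotational symmetry; the remaining 8 people can be arranged in (8)! = 40320 ways.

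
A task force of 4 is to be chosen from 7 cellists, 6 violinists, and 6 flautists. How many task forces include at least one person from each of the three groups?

With no constraint there are C(19,4) = 3876 possible selections.
Selections missing a whole group: no cellists → C(12,4) = 495; no violinists → C(13,4) = 715; no flautists → C(13,4) = 715.
Add back selections omitting two groups (i.e. drawn from a single group): C(7,4) + C(6,4) + C(6,4) = 65.
By inclusion–exclusion: 3876 − 1925 + 65 = 2016.

2016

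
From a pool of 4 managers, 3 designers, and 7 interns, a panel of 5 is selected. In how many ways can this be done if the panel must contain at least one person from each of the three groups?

1288

Unrestricted: C(14,5) = 2002 ways to pick any 5 of the 14.
Subtract selections that omit an entire group: no managers → C(10,5) = 252; no designers → C(11,5) = 462; no interns → C(7,5) = 21.
Add back selections omitting two groups (i.e. drawn from a single group): C(4,5) + C(3,5) + C(7,5) = 21.
By inclusion–exclusion: 2002 − 735 + 21 = 1288.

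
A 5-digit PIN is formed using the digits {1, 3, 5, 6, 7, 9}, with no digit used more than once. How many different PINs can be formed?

720

This is a permutation of 5 out of 6: P(6,5) = 6!/1!.
That product is 6 × 5 × 4 × 3 × 2 = 720.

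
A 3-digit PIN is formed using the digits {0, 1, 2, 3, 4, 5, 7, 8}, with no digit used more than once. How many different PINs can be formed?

336

Choose and order 3 of the 8 symbols: the first digit has 8 options, the next 7, then 6.
That product is 8 × 7 × 6 = 336.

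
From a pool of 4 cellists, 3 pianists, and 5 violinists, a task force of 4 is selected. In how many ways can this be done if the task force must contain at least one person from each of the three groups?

270

Total 4-person selections from all 12: C(12,4) = 495.
Selections missing a whole group: no cellists → C(8,4) = 70; no pianists → C(9,4) = 126; no violinists → C(7,4) = 35.
Add back selections omitting two groups (i.e. drawn from a single group): C(4,4) + C(3,4) + C(5,4) = 6.
By inclusion–exclusion: 495 − 231 + 6 = 270.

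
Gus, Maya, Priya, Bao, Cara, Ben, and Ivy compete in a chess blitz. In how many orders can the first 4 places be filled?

840

There are 7 choices for 1st place, 6 for 2nd, and so on down to 4 for position 4.
That gives 7 × 6 × 5 × 4 = 840.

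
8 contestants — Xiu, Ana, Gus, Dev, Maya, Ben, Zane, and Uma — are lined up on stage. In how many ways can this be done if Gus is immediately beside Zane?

10080

Treat {Gus, Zane} as a single unit. There are 7 units to order, and the pair itself can be ordered 2 ways.
So the count is 2·(7)! = 10080.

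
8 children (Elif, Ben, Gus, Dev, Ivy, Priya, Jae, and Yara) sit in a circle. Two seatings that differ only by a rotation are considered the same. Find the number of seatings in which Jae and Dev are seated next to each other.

Treat {Jae, Dev} as one unit (2 internal orders) and seat the resulting 7 units around the table: (6)! circular arrangements.
So 2 × (6)! = 2 × 720 = 1440.

1440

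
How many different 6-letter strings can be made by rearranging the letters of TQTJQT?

60

TQTJQT has 6 letters with Q appearing twice and T appearing 3 times.
So there are 6! / (3!·2!) = 60 distinguishable arrangements.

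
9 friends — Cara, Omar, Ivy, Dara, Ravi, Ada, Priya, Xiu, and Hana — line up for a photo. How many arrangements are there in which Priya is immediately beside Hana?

80640

Treat {Priya, Hana} as a single unit. There are 8 units to order, and the pair itself can be ordered 2 ways.
So the count is 2·(8)! = 80640.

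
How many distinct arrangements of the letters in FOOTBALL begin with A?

Fix A in the first position and arrange the remaining 7 letters.
Those 7 letters have L appearing twice and O appearing twice, giving (7)!/(2!·2!) = 1260.

1260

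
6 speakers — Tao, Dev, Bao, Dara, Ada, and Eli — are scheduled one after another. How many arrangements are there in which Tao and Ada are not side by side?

There are 6! = 720 arrangements in all. If Tao and Ada are adjacent, merging them into one block gives 2·(5)! = 240 arrangements.
So 720 − 240 = 480 arrangements keep them apart.

480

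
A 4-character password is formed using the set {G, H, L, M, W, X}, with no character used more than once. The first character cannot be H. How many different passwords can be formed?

The first character has 6−1 = 5 choices (anything except H).
The remaining 3 characters are filled from the other 5 symbols without repetition: 5 × 4 × 3 = 60.
Total: 5 × 60 = 300.

300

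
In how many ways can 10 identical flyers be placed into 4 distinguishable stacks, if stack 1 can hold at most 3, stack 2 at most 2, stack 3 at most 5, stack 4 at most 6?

53

Ignoring the caps, the number of non-negative solutions to x_1+…+x_4 = 10 is C(13,3) = 286.
Subtract solutions that violate a single cap (substitute x_i' = x_i − (cap_i+1)): x_1 ≥ 4 gives C(9,3) = 84; x_2 ≥ 3 gives C(10,3) = 120; x_3 ≥ 6 gives C(7,3) = 35; x_4 ≥ 7 gives C(6,3) = 20. Together 259.
Add back pairs where two caps are both exceeded: 20 + 1 + 0 + 4 + 1 + 0 = 26.
By inclusion–exclusion the count is 286 − 259 + 26 = 53.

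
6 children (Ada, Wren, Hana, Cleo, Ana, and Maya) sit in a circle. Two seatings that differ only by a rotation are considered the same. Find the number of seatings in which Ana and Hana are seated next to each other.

48

Treat {Ana, Hana} as one unit (2 internal orders) and seat the resulting 5 units around the table: (4)! circular arrangements.
So 2 × (4)! = 2 × 24 = 48.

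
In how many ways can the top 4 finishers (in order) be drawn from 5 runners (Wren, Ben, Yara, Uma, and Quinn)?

There are 5 choices for 1st place, 4 for 2nd, and so on down to 2 for position 4.
That gives 5 × 4 × 3 × 2 = 120.

120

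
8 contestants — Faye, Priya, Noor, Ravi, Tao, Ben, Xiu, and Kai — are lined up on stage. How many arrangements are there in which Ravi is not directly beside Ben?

Of the 8! = 40320 arrangements, those with Ravi and Ben adjacent number 2 × 7! = 10080 (treat the pair as a block with 2 internal orders).
Complementary counting: 40320 − 10080 = 30240.

30240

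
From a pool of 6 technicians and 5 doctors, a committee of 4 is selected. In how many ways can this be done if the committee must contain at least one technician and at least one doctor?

310

Total 4-person selections from all 11: C(11,4) = 330.
Subtract selections that omit an entire group: no technicians → C(5,4) = 5; no doctors → C(6,4) = 15.
Both groups omitted at once is impossible, so 330 − 20 = 310.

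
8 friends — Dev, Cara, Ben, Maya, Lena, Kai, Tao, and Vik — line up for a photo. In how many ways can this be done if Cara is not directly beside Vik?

There are 8! = 40320 arrangements in all. If Cara and Vik are adjacent, merging them into one block gives 2·(7)! = 10080 arrangements.
Complementary counting: 40320 − 10080 = 30240.

30240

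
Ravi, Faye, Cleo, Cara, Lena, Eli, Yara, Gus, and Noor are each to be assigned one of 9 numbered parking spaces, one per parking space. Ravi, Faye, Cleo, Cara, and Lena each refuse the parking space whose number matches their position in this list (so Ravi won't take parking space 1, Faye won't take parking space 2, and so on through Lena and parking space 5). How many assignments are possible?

Let Aᵢ (for 1 ≤ i ≤ 5) be the placements that put person i in their forbidden parking space. Any j of these fix j positions, leaving (9−j)! ways to fill the rest, and there are C(5,j) ways to pick which j.
By inclusion–exclusion, the number of valid placements is Σ_{j=0}^{5} (−1)^j C(5,j)·(9−j)!.
Computing: 362880 − 201600 + 50400 − 7200 + 600 − 24 = 205056.

205056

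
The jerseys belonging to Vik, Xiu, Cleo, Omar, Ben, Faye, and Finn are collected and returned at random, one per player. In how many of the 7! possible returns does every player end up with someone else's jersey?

This is the derangement count D_7: permutations of 7 items with no fixed point.
By inclusion–exclusion this is Σ_{j=0}^{7} (−1)^j C(7,j)·(7−j)!.
Computing: 5040 − 5040 + 2520 − 840 + 210 − 42 + 7 − 1 = 1854.

1854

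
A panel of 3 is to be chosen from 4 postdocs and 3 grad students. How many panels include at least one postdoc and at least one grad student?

With no constraint there are C(7,3) = 35 possible selections.
Selections missing a whole group: no postdocs → C(3,3) = 1; no grad students → C(4,3) = 4.
Both groups omitted at once is impossible, so 35 − 5 = 30.

30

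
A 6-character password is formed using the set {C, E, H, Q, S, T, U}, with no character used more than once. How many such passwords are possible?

This is a permutation of 6 out of 7: P(7,6) = 7!/1!.
That product is 7 × 6 × 5 × 4 × 3 × 2 = 5040.

5040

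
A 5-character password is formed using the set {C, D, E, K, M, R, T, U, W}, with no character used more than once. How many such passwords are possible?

15120

Choose and order 5 of the 9 symbols: the first character has 9 options, the next 8, and so on down to 5.
That product is 9 × 8 × 7 × 6 × 5 = 15120.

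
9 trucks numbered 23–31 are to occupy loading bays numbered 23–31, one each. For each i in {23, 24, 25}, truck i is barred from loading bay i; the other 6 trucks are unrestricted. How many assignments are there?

256320

Let Aᵢ (for i ∈ {23, 24, 25}) be the placements that put truck i in its forbidden loading bay. Any j of these fix j positions, leaving (9−j)! ways to fill the rest, and there are C(3,j) ways to pick which j.
By inclusion–exclusion, the number of valid placements is Σ_{j=0}^{3} (−1)^j C(3,j)·(9−j)!.
Computing: 362880 − 120960 + 15120 − 720 = 256320.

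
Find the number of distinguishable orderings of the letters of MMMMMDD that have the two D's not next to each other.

There are 7!/(5!·2!) = 21 arrangements of MMMMMDD in total.
Arrangements with the D's together: treat DD as one letter, giving (6)!/(5!) = 6.
Hence 21 − 6 = 15.

15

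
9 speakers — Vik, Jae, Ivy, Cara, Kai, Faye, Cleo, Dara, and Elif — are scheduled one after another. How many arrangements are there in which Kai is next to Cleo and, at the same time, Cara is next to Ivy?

Treat {Kai,Cleo} as one block (2 orders) and {Cara,Ivy} as another (2 orders).
That leaves 7 units to arrange: 2 × 2 × 7! = 4 × 5040 = 20160.

20160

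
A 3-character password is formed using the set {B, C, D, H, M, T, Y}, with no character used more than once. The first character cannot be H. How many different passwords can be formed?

The first character has 7−1 = 6 choices (anything except H).
The remaining 2 characters are filled from the other 6 symbols without repetition: 6 × 5 = 30.
Total: 6 × 30 = 180.

180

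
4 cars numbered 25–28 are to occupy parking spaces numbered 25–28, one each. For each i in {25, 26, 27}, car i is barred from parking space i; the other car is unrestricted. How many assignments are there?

Let Aᵢ (for i ∈ {25, 26, 27}) be the placements that put car i in its forbidden parking space. Any j of these fix j positions, leaving (4−j)! ways to fill the rest, and there are C(3,j) ways to pick which j.
By inclusion–exclusion, the number of valid placements is Σ_{j=0}^{3} (−1)^j C(3,j)·(4−j)!.
Computing: 24 − 18 + 6 − 1 = 11.

11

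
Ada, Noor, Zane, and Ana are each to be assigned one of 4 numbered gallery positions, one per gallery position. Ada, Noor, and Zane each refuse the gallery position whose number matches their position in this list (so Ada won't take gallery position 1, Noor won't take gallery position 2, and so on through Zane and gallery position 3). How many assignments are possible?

Let Aᵢ (for i ∈ {1, 2, 3}) be the placements that put person i in their forbidden gallery position. Any j of these fix j positions, leaving (4−j)! ways to fill the rest, and there are C(3,j) ways to pick which j.
By inclusion–exclusion, the number of valid placements is Σ_{j=0}^{3} (−1)^j C(3,j)·(4−j)!.
Computing: 24 − 18 + 6 − 1 = 11.

11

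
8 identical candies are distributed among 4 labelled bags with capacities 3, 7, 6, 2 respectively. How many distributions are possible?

73

Without the upper bounds there are C(11,3) = 165 ways to split 8 among 4 bags.
Subtract solutions that violate a single cap (substitute x_i' = x_i − (cap_i+1)): x_1 ≥ 4 gives C(7,3) = 35; x_2 ≥ 8 gives C(3,3) = 1; x_3 ≥ 7 gives C(4,3) = 4; x_4 ≥ 3 gives C(8,3) = 56. Together 96.
Add back pairs where two caps are both exceeded: 0 + 0 + 4 + 0 + 0 + 0 = 4.
By inclusion–exclusion the count is 165 − 96 + 4 = 73.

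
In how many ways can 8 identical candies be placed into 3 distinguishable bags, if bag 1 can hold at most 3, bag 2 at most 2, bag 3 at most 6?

9

By stars and bars, unrestricted non-negative solutions to x_1+…+x_3 = 8 number C(8+2,2) = 45.
Subtract solutions that violate a single cap (substitute x_i' = x_i − (cap_i+1)): x_1 ≥ 4 gives C(6,2) = 15; x_2 ≥ 3 gives C(7,2) = 21; x_3 ≥ 7 gives C(3,2) = 3. Together 39.
Add back pairs where two caps are both exceeded: 3 + 0 + 0 = 3.
By inclusion–exclusion the count is 45 − 39 + 3 = 9.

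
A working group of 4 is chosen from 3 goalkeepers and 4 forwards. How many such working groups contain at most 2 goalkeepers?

31

Split by how many goalkeepers are chosen (0 through 2).
Sum: C(3,0)·C(4,4) + C(3,1)·C(4,3) + C(3,2)·C(4,2) = 1 + 12 + 18 = 31.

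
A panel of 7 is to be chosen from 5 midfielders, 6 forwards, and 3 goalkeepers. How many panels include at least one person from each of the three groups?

3058

Unrestricted: C(14,7) = 3432 ways to pick any 7 of the 14.
Selections missing a whole group: no midfielders → C(9,7) = 36; no forwards → C(8,7) = 8; no goalkeepers → C(11,7) = 330.
Add back selections omitting two groups (i.e. drawn from a single group): C(5,7) + C(6,7) + C(3,7) = 0.
By inclusion–exclusion: 3432 − 374 + 0 = 3058.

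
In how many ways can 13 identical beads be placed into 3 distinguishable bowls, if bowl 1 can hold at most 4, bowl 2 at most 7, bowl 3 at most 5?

10

Ignoring the caps, the number of non-negative solutions to x_1+…+x_3 = 13 is C(15,2) = 105.
Subtract solutions that violate a single cap (substitute x_i' = x_i − (cap_i+1)): x_1 ≥ 5 gives C(10,2) = 45; x_2 ≥ 8 gives C(7,2) = 21; x_3 ≥ 6 gives C(9,2) = 36. Together 102.
Add back pairs where two caps are both exceeded: 1 + 6 + 0 = 7.
By inclusion–exclusion the count is 105 − 102 + 7 = 10.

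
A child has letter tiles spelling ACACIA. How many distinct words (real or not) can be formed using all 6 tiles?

The 6 letters of ACACIA have repeats: A appearing 3 times and C appearing twice.
Dividing 6! = 720 by 3!·2! = 12 for the repeated letters gives 60.

60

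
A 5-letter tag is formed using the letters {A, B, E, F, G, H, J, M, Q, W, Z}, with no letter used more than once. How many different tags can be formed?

55440

Choose and order 5 of the 11 symbols: the first letter has 11 options, the next 10, and so on down to 7.
11 × 10 × 9 × 8 × 7 = 55440.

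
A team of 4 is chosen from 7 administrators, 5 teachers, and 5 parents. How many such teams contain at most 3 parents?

Split by how many parents are chosen (0 through 3).
Sum: C(5,0)·C(12,4) + C(5,1)·C(12,3) + C(5,2)·C(12,2) + C(5,3)·C(12,1) = 495 + 1100 + 660 + 120 = 2375.

2375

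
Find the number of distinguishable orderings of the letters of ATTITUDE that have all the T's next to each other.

720

Treat the 3 copies of T as a single block. The multiset to arrange is then {TTT, A, D, E, I, U}, 6 items in all.
All 6 items are distinct, so there are (6)! = 720 arrangements.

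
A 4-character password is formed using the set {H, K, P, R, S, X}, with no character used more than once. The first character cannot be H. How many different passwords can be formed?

300

The first character has 6−1 = 5 choices (anything except H).
The remaining 3 characters are filled from the other 5 symbols without repetition: 5 × 4 × 3 = 60.
Total: 5 × 60 = 300.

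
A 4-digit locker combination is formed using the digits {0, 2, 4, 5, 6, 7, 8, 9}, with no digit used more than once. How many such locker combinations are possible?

1680

Choose and order 4 of the 8 symbols: the first digit has 8 options, the next 7, then 6, 5.
That product is 8 × 7 × 6 × 5 = 1680.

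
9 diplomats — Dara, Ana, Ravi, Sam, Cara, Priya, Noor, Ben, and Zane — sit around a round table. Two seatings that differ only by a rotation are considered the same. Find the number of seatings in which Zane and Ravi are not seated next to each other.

All circular seatings of 9 people number (8)! = 40320.
Seatings with Zane beside Ravi: treat them as a block with 2 internal orders, giving 2 × (7)! = 10080.
Subtracting, 40320 − 10080 = 30240.

30240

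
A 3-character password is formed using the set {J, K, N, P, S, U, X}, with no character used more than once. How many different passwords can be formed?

With no repetition, fill the 3 characters in order: 7 choices, then 6, down to 5.
7 × 6 × 5 = 210.

210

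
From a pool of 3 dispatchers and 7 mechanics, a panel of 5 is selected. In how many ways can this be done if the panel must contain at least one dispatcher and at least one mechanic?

Unrestricted: C(10,5) = 252 ways to pick any 5 of the 10.
Subtract selections that omit an entire group: no dispatchers → C(7,5) = 21; no mechanics → C(3,5) = 0.
Both groups omitted at once is impossible, so 252 − 21 = 231.

231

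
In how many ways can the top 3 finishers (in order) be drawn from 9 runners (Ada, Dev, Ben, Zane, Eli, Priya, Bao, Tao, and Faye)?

This is an ordered selection of 3 from 9: P(9,3).
That gives 9 × 8 × 7 = 504.

504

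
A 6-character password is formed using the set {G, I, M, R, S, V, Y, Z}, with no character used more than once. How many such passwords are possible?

With no repetition, fill the 6 characters in order: 8 choices, then 7, down to 3.
8 × 7 × 6 × 5 × 4 × 3 = 20160.

20160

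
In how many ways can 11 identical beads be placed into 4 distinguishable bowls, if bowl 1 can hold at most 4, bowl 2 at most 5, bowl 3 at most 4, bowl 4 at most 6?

111

Ignoring the caps, the number of non-negative solutions to x_1+…+x_4 = 11 is C(14,3) = 364.
Subtract solutions that violate a single cap (substitute x_i' = x_i − (cap_i+1)): x_1 ≥ 5 gives C(9,3) = 84; x_2 ≥ 6 gives C(8,3) = 56; x_3 ≥ 5 gives C(9,3) = 84; x_4 ≥ 7 gives C(7,3) = 35. Together 259.
Add back pairs where two caps are both exceeded: 1 + 4 + 0 + 1 + 0 + 0 = 6.
By inclusion–exclusion the count is 364 − 259 + 6 = 111.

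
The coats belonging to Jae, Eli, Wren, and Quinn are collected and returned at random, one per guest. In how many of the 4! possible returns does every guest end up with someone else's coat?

9

This is the derangement count D_4: permutations of 4 items with no fixed point.
By inclusion–exclusion this is Σ_{j=0}^{4} (−1)^j C(4,j)·(4−j)!.
Computing: 24 − 24 + 12 − 4 + 1 = 9.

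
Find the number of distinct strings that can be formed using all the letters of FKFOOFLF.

840

The 8 letters of FKFOOFLF have repeats: F appearing 4 times and O appearing twice.
So there are 8! / (4!·2!) = 840 distinguishable arrangements.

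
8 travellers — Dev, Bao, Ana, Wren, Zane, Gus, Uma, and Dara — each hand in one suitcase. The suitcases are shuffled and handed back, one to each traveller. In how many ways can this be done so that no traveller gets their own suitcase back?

14833

Let Aᵢ be the assignments in which traveller i gets their own suitcase. We want the size of the complement of A₁∪…∪A_8.
By inclusion–exclusion this is Σ_{j=0}^{8} (−1)^j C(8,j)·(8−j)!.
Computing: 40320 − 40320 + 20160 − 6720 + 1680 − 336 + 56 − 8 + 1 = 14833.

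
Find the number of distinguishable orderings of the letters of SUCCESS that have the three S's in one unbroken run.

Treat the 3 copies of S as a single block. The multiset to arrange is then {SSS, C, C, E, U}, 5 items in all.
That gives (5)!/(2!) = 60 arrangements.

60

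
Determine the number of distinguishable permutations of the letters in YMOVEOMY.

5040

Letter multiplicities in YMOVEOMY: E×1, M×2, O×2, V×1, Y×2.
The number of distinct arrangements is 8!/(2!·2!·2!) = 40320/8 = 5040.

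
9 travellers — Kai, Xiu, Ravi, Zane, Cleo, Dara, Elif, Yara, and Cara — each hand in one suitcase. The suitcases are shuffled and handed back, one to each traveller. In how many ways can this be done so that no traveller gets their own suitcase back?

Count assignments avoiding every fixed point. For any j of the 9 travellers fixed to their own suitcase, the other 9−j can be arranged in (9−j)! ways.
By inclusion–exclusion this is Σ_{j=0}^{9} (−1)^j C(9,j)·(9−j)!.
Computing: 362880 − 362880 + 181440 − 60480 + 15120 − 3024 + 504 − 72 + 9 − 1 = 133496.

133496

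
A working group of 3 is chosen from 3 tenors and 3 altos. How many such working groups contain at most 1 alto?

Split by how many altos are chosen (0 through 1).
Sum: C(3,0)·C(3,3) + C(3,1)·C(3,2) = 1 + 9 = 10.

10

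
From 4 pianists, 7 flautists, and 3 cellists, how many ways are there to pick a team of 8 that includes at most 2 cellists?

Split by how many cellists are chosen (0 through 2).
Sum: C(3,0)·C(11,8) + C(3,1)·C(11,7) + C(3,2)·C(11,6) = 165 + 990 + 1386 = 2541.

2541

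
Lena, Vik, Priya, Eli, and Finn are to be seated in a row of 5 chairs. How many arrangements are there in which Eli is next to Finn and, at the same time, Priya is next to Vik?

Treat {Eli,Finn} as one block (2 orders) and {Priya,Vik} as another (2 orders).
That leaves 3 units to arrange: 2 × 2 × 3! = 4 × 6 = 24.

24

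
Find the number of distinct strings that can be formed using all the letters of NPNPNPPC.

280

Letter multiplicities in NPNPNPPC: C×1, N×3, P×4.
The number of distinct arrangements is 8!/(4!·3!) = 40320/144 = 280.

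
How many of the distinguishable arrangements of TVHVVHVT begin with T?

With the first slot taken by T, it remains to arrange the other 7 letters (VHVVHVT).
Those 7 letters have H appearing twice and V appearing 4 times, giving (7)!/(4!·2!) = 105.

105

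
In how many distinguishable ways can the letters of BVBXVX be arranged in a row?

Letter multiplicities in BVBXVX: B×2, V×2, X×2.
Dividing 6! = 720 by 2!·2!·2! = 8 for the repeated letters gives 90.

90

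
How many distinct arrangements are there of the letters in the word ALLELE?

60

ALLELE has 6 letters with E appearing twice and L appearing 3 times.
So there are 6! / (3!·2!) = 60 distinguishable arrangements.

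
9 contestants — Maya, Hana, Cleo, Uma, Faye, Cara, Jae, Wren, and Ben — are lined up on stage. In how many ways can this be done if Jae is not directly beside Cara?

Of the 9! = 362880 arrangements, those with Jae and Cara adjacent number 2 × 8! = 80640 (treat the pair as a block with 2 internal orders).
So 362880 − 80640 = 282240 arrangements keep them apart.

282240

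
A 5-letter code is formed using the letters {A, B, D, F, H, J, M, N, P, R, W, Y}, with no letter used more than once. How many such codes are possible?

This is a permutation of 5 out of 12: P(12,5) = 12!/7!.
That product is 12 × 11 × 10 × 9 × 8 = 95040.

95040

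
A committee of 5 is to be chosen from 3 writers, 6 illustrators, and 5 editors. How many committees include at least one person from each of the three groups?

1365

Total 5-person selections from all 14: C(14,5) = 2002.
Selections missing a whole group: no writers → C(11,5) = 462; no illustrators → C(8,5) = 56; no editors → C(9,5) = 126.
Add back selections omitting two groups (i.e. drawn from a single group): C(3,5) + C(6,5) + C(5,5) = 7.
By inclusion–exclusion: 2002 − 644 + 7 = 1365.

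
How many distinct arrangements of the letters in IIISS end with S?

4

With the last slot taken by S, it remains to arrange the other 4 letters (IIIS).
Those 4 letters have I appearing 3 times, giving (4)!/(3!) = 4.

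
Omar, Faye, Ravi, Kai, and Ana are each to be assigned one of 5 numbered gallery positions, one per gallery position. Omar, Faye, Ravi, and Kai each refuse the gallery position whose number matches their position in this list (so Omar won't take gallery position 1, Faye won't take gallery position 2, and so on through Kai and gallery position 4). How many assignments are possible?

53

Let Aᵢ (for 1 ≤ i ≤ 4) be the placements that put person i in their forbidden gallery position. Any j of these fix j positions, leaving (5−j)! ways to fill the rest, and there are C(4,j) ways to pick which j.
By inclusion–exclusion, the number of valid placements is Σ_{j=0}^{4} (−1)^j C(4,j)·(5−j)!.
Computing: 120 − 96 + 36 − 8 + 1 = 53.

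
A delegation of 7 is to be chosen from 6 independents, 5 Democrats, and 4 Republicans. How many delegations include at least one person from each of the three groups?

With no constraint there are C(15,7) = 6435 possible selections.
Subtract selections that omit an entire group: no independents → C(9,7) = 36; no Democrats → C(10,7) = 120; no Republicans → C(11,7) = 330.
Add back selections omitting two groups (i.e. drawn from a single group): C(6,7) + C(5,7) + C(4,7) = 0.
By inclusion–exclusion: 6435 − 486 + 0 = 5949.

5949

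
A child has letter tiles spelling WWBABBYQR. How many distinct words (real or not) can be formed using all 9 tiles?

30240

The 9 letters of WWBABBYQR have repeats: B appearing 3 times and W appearing twice.
Dividing 9! = 362880 by 3!·2! = 12 for the repeated letters gives 30240.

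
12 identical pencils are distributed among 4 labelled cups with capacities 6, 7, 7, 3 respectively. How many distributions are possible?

170

Without the upper bounds there are C(15,3) = 455 ways to split 12 among 4 cups.
Subtract solutions that violate a single cap (substitute x_i' = x_i − (cap_i+1)): x_1 ≥ 7 gives C(8,3) = 56; x_2 ≥ 8 gives C(7,3) = 35; x_3 ≥ 8 gives C(7,3) = 35; x_4 ≥ 4 gives C(11,3) = 165. Together 291.
Add back pairs where two caps are both exceeded: 0 + 0 + 4 + 0 + 1 + 1 = 6.
By inclusion–exclusion the count is 455 − 291 + 6 = 170.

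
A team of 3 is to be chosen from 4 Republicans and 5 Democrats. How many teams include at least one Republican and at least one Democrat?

Total 3-person selections from all 9: C(9,3) = 84.
Subtract selections that omit an entire group: no Republicans → C(5,3) = 10; no Democrats → C(4,3) = 4.
Both groups omitted at once is impossible, so 84 − 14 = 70.

70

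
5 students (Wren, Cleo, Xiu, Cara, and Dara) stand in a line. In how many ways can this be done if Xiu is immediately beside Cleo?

Glue Xiu and Cleo into one block (2 internal orders), leaving 4 units to arrange in a row.
That gives 2 × 4! = 2 × 24 = 48.

48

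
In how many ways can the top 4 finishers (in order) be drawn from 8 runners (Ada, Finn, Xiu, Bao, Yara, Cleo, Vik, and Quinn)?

1680

There are 8 choices for 1st place, 7 for 2nd, and so on down to 5 for position 4.
That gives 8 × 7 × 6 × 5 = 1680.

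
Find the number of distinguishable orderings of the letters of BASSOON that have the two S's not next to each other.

There are 7!/(2!·2!) = 1260 arrangements of BASSOON in total.
Arrangements with the S's together: treat SS as one letter, giving (6)!/(2!) = 360.
Hence 1260 − 360 = 900.

900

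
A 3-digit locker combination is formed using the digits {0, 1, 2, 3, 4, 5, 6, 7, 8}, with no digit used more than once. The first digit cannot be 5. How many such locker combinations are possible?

The first digit has 9−1 = 8 choices (anything except 5).
The remaining 2 digits are filled from the other 8 symbols without repetition: 8 × 7 = 56.
Total: 8 × 56 = 448.

448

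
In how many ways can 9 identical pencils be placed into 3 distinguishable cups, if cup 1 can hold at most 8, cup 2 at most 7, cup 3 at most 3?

30

Without the upper bounds there are C(11,2) = 55 ways to split 9 among 3 cups.
Subtract solutions that violate a single cap (substitute x_i' = x_i − (cap_i+1)): x_1 ≥ 9 gives C(2,2) = 1; x_2 ≥ 8 gives C(3,2) = 3; x_3 ≥ 4 gives C(7,2) = 21. Together 25.
No two caps can be exceeded simultaneously, so the pair terms are all 0.
By inclusion–exclusion the count is 55 − 25 + 0 = 30.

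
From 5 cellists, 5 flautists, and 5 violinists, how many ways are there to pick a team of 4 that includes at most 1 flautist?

Split by how many flautists are chosen (0 through 1).
Sum: C(5,0)·C(10,4) + C(5,1)·C(10,3) = 210 + 600 = 810.

810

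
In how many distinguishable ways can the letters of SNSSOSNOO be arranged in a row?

1260

The 9 letters of SNSSOSNOO have repeats: N appearing twice, O appearing 3 times, and S appearing 4 times.
The number of distinct arrangements is 9!/(4!·3!·2!) = 362880/288 = 1260.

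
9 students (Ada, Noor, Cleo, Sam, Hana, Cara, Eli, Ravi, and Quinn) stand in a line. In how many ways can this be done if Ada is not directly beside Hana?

Of the 9! = 362880 arrangements, those with Ada and Hana adjacent number 2 × 8! = 80640 (treat the pair as a block with 2 internal orders).
So 362880 − 80640 = 282240 arrangements keep them apart.

282240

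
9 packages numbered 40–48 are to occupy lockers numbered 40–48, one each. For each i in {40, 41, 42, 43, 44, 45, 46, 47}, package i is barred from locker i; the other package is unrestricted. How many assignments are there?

148329

Let Aᵢ (for 40 ≤ i ≤ 47) be the placements that put package i in its forbidden locker. Any j of these fix j positions, leaving (9−j)! ways to fill the rest, and there are C(8,j) ways to pick which j.
By inclusion–exclusion, the number of valid placements is Σ_{j=0}^{8} (−1)^j C(8,j)·(9−j)!.
Computing: 362880 − 322560 + 141120 − 40320 + 8400 − 1344 + 168 − 16 + 1 = 148329.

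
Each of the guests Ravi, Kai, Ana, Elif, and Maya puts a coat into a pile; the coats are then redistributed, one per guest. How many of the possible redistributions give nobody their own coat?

44

Count assignments avoiding every fixed point. For any j of the 5 guests fixed to their own coat, the other 5−j can be arranged in (5−j)! ways.
By inclusion–exclusion this is Σ_{j=0}^{5} (−1)^j C(5,j)·(5−j)!.
Computing: 120 − 120 + 60 − 20 + 5 − 1 = 44.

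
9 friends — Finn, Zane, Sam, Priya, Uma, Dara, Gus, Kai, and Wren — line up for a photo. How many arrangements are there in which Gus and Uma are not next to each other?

282240

There are 9! = 362880 arrangements in all. If Gus and Uma are adjacent, merging them into one block gives 2·(8)! = 80640 arrangements.
Complementary counting: 362880 − 80640 = 282240.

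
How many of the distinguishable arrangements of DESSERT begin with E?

With the first slot taken by E, it remains to arrange the other 6 letters (DSSERT).
Those 6 letters have S appearing twice, giving (6)!/(2!) = 360.

360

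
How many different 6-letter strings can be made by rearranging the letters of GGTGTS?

60

GGTGTS has 6 letters with G appearing 3 times and T appearing twice.
The number of distinct arrangements is 6!/(3!·2!) = 720/12 = 60.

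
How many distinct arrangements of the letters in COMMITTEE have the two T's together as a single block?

Treat the 2 copies of T as a single block. The multiset to arrange is then {TT, C, E, E, I, M, M, O}, 8 items in all.
That gives (8)!/(2!·2!) = 10080 arrangements.

10080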